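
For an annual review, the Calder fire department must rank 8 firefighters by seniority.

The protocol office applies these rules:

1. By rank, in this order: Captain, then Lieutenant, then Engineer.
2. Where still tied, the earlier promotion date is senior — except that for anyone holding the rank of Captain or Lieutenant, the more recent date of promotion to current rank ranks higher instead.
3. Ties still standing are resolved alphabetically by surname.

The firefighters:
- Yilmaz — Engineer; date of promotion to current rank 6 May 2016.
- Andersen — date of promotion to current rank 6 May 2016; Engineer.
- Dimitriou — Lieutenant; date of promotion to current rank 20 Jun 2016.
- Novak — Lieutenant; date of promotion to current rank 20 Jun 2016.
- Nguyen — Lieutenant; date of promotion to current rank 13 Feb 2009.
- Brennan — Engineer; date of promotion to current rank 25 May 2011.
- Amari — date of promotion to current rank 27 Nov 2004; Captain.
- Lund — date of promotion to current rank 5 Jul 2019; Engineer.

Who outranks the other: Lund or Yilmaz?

By rank: Amari (Captain); then Dimitriou, Novak and Nguyen (Lieutenant); then Brennan, Andersen, Yilmaz and Lund (Engineer).
Among Dimitriou, Novak and Nguyen, by date of promotion to current rank (later first) (reversed rule for this group): Dimitriou and Novak (20 Jun 2016) before Nguyen (13 Feb 2009).
Among Dimitriou and Novak, alphabetically by surname: Dimitriou before Novak.
Among Brennan, Andersen, Yilmaz and Lund, by date of promotion to current rank (earlier first): Brennan (25 May 2011) before Andersen and Yilmaz (6 May 2016) before Lund (5 Jul 2019).
Among Andersen and Yilmaz, alphabetically by surname: Andersen before Yilmaz.
So Yilmaz takes precedence.

Yilmaz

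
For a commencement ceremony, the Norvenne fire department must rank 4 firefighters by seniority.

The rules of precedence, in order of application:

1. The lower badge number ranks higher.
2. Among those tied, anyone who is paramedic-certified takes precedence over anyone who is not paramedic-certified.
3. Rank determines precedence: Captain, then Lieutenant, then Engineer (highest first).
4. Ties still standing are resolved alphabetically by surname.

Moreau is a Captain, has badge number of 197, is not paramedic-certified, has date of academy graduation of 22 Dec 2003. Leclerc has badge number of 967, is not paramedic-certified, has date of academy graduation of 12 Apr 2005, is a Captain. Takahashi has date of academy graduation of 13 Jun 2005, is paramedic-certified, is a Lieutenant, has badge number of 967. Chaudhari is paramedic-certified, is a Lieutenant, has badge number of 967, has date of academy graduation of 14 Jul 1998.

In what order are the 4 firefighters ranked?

By badge number (lower first): Moreau (197); then Chaudhari, Takahashi and Leclerc (each 967).
Among Chaudhari, Takahashi and Leclerc, paramedic-certified before not paramedic-certified: Chaudhari and Takahashi (paramedic-certified) before Leclerc (not paramedic-certified).
Chaudhari and Takahashi are each Lieutenant, so the next rule applies.
Among Chaudhari and Takahashi, alphabetically by surname: Chaudhari before Takahashi.
Full order: Moreau, Chaudhari, Takahashi, Leclerc.

Moreau, Chaudhari, Takahashi, Leclerc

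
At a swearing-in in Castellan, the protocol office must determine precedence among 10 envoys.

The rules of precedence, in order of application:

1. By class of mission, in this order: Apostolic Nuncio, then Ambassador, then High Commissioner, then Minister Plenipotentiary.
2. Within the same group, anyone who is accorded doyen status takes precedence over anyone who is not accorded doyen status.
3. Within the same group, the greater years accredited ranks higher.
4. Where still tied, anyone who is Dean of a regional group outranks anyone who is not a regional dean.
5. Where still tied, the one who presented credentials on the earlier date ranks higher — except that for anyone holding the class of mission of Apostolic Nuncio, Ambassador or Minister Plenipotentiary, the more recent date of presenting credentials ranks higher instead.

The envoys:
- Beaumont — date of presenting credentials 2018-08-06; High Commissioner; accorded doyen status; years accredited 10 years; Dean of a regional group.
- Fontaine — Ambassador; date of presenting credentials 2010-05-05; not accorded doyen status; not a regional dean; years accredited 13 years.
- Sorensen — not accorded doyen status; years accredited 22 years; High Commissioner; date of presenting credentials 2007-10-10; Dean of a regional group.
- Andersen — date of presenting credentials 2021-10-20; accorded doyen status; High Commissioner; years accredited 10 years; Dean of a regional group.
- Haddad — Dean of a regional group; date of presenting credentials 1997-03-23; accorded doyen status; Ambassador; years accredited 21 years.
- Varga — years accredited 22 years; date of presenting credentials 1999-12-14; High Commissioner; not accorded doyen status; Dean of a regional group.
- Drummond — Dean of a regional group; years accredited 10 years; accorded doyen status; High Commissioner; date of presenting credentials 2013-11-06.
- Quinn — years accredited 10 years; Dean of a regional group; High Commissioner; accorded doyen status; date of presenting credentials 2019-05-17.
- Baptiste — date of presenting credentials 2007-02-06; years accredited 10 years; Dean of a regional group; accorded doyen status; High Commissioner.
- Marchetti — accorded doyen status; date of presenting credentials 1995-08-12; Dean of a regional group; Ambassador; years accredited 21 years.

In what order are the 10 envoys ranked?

By class of mission: Haddad, Marchetti and Fontaine (Ambassador); then Baptiste, Drummond, Beaumont, Quinn, Andersen, Varga and Sorensen (High Commissioner).
Among Haddad, Marchetti and Fontaine, accorded doyen status before not accorded doyen status: Haddad and Marchetti (accorded doyen status) before Fontaine (not accorded doyen status).
Haddad and Marchetti both have years accredited 21 years, so the next rule applies.
Haddad and Marchetti are each Dean of a regional group, so the next rule applies.
Among Haddad and Marchetti, by date of presenting credentials (later first) (reversed rule for this group): Haddad (1997-03-23) before Marchetti (1995-08-12).
Among Baptiste, Drummond, Beaumont, Quinn, Andersen, Varga and Sorensen, accorded doyen status before not accorded doyen status: Baptiste, Drummond, Beaumont, Quinn and Andersen (accorded doyen status) before Varga and Sorensen (not accorded doyen status).
Baptiste, Drummond, Beaumont, Quinn and Andersen all have years accredited 10 years, so the next rule applies.
Baptiste, Drummond, Beaumont, Quinn and Andersen are each Dean of a regional group, so the next rule applies.
Among Baptiste, Drummond, Beaumont, Quinn and Andersen, by date of presenting credentials (earlier first): Baptiste (2007-02-06) before Drummond (2013-11-06) before Beaumont (2018-08-06) before Quinn (2019-05-17) before Andersen (2021-10-20).
Varga and Sorensen both have years accredited 22 years, so the next rule applies.
Varga and Sorensen are each Dean of a regional group, so the next rule applies.
Among Varga and Sorensen, by date of presenting credentials (earlier first): Varga (1999-12-14) before Sorensen (2007-10-10).
Full order: Haddad, Marchetti, Fontaine, Baptiste, Drummond, Beaumont, Quinn, Andersen, Varga, Sorensen.

Haddad, Marchetti, Fontaine, Baptiste, Drummond, Beaumont, Quinn, Andersen, Varga, Sorensen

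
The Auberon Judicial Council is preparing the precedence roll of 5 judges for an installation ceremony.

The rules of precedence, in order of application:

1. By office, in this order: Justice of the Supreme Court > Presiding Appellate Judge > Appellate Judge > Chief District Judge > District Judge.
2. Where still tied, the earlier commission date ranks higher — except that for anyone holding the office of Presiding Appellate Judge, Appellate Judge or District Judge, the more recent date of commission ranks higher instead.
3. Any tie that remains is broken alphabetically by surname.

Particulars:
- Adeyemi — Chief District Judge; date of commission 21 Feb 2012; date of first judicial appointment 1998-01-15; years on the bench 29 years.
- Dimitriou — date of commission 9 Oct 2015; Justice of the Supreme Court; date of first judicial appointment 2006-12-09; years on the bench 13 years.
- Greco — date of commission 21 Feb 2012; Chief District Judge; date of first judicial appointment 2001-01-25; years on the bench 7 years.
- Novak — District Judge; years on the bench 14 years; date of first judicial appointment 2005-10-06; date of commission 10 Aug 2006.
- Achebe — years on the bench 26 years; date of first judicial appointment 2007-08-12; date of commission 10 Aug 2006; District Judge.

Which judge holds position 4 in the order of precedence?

By office: Dimitriou (Justice of the Supreme Court); then Adeyemi and Greco (Chief District Judge); then Achebe and Novak (District Judge).
Adeyemi and Greco both have date of commission 21 Feb 2012, so the next rule applies.
Among Adeyemi and Greco, alphabetically by surname: Adeyemi before Greco.
Achebe and Novak both have date of commission 10 Aug 2006, so the next rule applies.
Among Achebe and Novak, alphabetically by surname: Achebe before Novak.
Order: Dimitriou, Adeyemi, Greco, Achebe, Novak.

Achebe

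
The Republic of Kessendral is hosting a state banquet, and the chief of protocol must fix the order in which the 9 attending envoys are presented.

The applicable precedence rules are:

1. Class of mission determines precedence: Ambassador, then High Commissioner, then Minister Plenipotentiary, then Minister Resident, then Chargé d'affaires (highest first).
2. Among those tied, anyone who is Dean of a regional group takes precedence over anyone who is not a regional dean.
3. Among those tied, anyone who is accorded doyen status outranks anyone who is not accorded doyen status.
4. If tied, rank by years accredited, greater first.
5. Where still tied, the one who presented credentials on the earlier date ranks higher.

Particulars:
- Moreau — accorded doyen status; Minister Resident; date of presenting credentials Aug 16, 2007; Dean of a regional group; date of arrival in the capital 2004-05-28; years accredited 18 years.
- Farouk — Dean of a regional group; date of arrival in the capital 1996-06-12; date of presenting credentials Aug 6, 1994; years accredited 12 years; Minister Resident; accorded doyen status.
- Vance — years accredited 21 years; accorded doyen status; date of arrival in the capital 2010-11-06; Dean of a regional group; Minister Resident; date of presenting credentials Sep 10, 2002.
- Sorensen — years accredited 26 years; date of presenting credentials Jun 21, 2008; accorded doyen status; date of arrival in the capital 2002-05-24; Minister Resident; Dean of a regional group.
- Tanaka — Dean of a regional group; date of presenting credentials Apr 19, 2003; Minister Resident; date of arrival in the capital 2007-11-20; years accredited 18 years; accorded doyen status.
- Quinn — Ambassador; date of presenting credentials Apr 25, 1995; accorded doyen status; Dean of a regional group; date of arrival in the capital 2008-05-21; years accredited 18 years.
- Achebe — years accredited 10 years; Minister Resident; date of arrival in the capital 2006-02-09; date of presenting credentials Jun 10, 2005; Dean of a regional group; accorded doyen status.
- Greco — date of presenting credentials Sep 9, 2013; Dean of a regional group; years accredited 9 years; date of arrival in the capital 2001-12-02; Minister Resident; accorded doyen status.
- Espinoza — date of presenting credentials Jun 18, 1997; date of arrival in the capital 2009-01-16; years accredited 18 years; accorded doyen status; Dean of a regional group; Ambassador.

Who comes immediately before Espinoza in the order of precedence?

By class of mission: Quinn and Espinoza (Ambassador); then Sorensen, Vance, Tanaka, Moreau, Farouk, Achebe and Greco (Minister Resident).
Quinn and Espinoza are each Dean of a regional group, so the next rule applies.
Quinn and Espinoza are each accorded doyen status, so the next rule applies.
Quinn and Espinoza both have years accredited 18 years, so the next rule applies.
Among Quinn and Espinoza, by date of presenting credentials (earlier first): Quinn (Apr 25, 1995) before Espinoza (Jun 18, 1997).
Sorensen, Vance, Tanaka, Moreau, Farouk, Achebe and Greco are each Dean of a regional group, so the next rule applies.
Sorensen, Vance, Tanaka, Moreau, Farouk, Achebe and Greco are each accorded doyen status, so the next rule applies.
Among Sorensen, Vance, Tanaka, Moreau, Farouk, Achebe and Greco, by years accredited (higher first): Sorensen (26 years) before Vance (21 years) before Tanaka and Moreau (18 years) before Farouk (12 years) before Achebe (10 years) before Greco (9 years).
Among Tanaka and Moreau, by date of presenting credentials (earlier first): Tanaka (Apr 19, 2003) before Moreau (Aug 16, 2007).
Order: Quinn, Espinoza, Sorensen, Vance, Tanaka, Moreau, Farouk, Achebe, Greco.

Quinn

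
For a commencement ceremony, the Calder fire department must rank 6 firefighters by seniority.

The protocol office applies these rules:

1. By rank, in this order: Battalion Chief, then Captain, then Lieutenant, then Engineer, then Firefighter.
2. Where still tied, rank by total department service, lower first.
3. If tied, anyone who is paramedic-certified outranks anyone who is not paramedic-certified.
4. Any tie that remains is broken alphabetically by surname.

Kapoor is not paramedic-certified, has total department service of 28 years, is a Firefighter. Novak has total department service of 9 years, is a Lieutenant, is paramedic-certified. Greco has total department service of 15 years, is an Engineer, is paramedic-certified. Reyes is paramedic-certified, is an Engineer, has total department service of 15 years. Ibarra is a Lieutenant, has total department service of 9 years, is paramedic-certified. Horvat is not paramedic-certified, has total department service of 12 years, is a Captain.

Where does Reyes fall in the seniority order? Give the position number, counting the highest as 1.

5

By rank: Horvat (Captain); then Ibarra and Novak (Lieutenant); then Greco and Reyes (Engineer); then Kapoor (Firefighter).
Ibarra and Novak both have total department service 9 years, so the next rule applies.
Ibarra and Novak are each paramedic-certified, so the next rule applies.
Among Ibarra and Novak, alphabetically by surname: Ibarra before Novak.
Greco and Reyes both have total department service 15 years, so the next rule applies.
Greco and Reyes are each paramedic-certified, so the next rule applies.
Among Greco and Reyes, alphabetically by surname: Greco before Reyes.
Order: Horvat, Ibarra, Novak, Greco, Reyes, Kapoor. So position 5.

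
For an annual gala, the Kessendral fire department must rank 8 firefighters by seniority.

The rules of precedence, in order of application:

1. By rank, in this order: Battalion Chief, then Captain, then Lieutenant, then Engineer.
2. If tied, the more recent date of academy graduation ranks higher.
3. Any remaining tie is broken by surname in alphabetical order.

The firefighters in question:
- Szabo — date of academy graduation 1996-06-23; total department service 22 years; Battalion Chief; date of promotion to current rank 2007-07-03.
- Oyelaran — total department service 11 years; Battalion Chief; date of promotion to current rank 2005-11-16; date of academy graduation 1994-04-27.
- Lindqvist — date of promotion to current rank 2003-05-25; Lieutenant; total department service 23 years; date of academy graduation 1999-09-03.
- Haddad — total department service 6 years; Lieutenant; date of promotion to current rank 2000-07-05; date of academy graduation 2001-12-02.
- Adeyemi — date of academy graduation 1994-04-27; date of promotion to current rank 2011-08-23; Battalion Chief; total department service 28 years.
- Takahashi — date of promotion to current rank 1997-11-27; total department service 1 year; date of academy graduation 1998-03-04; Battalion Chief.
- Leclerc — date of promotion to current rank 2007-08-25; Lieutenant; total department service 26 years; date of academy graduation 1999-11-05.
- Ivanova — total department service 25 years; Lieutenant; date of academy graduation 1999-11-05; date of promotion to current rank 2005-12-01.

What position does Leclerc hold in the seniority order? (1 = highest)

7

By rank: Takahashi, Szabo, Adeyemi and Oyelaran (Battalion Chief); then Haddad, Ivanova, Leclerc and Lindqvist (Lieutenant).
Among Takahashi, Szabo, Adeyemi and Oyelaran, by date of academy graduation (later first): Takahashi (1998-03-04) before Szabo (1996-06-23) before Adeyemi and Oyelaran (1994-04-27).
Among Adeyemi and Oyelaran, alphabetically by surname: Adeyemi before Oyelaran.
Among Haddad, Ivanova, Leclerc and Lindqvist, by date of academy graduation (later first): Haddad (2001-12-02) before Ivanova and Leclerc (1999-11-05) before Lindqvist (1999-09-03).
Among Ivanova and Leclerc, alphabetically by surname: Ivanova before Leclerc.
Order: Takahashi, Szabo, Adeyemi, Oyelaran, Haddad, Ivanova, Leclerc, Lindqvist. So position 7.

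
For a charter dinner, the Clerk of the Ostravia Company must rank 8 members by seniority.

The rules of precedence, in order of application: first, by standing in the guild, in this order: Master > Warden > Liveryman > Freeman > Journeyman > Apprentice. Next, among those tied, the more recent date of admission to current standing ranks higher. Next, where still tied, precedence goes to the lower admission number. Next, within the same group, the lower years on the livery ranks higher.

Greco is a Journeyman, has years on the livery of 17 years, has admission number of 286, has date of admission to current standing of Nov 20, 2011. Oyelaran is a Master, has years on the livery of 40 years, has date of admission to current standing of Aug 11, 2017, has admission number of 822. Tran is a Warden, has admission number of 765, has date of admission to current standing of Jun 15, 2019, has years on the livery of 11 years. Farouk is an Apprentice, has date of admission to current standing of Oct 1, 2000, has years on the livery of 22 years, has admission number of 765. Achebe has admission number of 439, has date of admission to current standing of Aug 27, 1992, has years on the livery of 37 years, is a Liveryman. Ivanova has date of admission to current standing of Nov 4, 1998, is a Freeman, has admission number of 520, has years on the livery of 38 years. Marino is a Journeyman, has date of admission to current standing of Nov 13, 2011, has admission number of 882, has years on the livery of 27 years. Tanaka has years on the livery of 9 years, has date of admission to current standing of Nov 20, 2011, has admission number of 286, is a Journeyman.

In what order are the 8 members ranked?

By standing in the guild: Oyelaran (Master); then Tran (Warden); then Achebe (Liveryman); then Ivanova (Freeman); then Tanaka, Greco and Marino (Journeyman); then Farouk (Apprentice).
Among Tanaka, Greco and Marino, by date of admission to current standing (later first): Tanaka and Greco (Nov 20, 2011) before Marino (Nov 13, 2011).
Tanaka and Greco both have admission number 286, so the next rule applies.
Among Tanaka and Greco, by years on the livery (lower first): Tanaka (9 years) before Greco (17 years).
Full order: Oyelaran, Tran, Achebe, Ivanova, Tanaka, Greco, Marino, Farouk.

Oyelaran, Tran, Achebe, Ivanova, Tanaka, Greco, Marino, Farouk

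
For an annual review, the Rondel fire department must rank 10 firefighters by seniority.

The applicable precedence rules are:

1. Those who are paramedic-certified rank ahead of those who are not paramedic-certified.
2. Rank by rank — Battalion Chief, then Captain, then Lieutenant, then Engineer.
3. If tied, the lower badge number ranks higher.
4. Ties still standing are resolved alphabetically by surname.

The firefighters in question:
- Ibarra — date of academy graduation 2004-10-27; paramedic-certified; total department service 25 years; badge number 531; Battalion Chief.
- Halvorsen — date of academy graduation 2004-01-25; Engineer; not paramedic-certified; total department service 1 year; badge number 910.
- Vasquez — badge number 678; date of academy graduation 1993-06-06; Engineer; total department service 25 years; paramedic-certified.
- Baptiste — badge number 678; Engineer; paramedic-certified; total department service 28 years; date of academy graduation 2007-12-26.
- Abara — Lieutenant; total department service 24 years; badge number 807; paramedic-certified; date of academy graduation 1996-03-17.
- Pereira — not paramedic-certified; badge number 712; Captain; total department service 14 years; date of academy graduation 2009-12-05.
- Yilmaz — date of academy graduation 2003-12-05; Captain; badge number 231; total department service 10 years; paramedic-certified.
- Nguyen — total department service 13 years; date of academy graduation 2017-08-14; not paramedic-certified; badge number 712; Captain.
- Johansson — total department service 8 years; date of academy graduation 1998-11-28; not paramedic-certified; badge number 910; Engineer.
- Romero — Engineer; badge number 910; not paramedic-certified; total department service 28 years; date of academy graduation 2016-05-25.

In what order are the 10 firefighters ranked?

Ibarra, Yilmaz, Abara, Baptiste, Vasquez, Nguyen, Pereira, Halvorsen, Johansson, Romero

By the first rule: Ibarra, Yilmaz, Abara, Baptiste and Vasquez (each paramedic-certified); then Nguyen, Pereira, Halvorsen, Johansson and Romero (each not paramedic-certified).
Among Ibarra, Yilmaz, Abara, Baptiste and Vasquez, by rank: Ibarra (Battalion Chief) before Yilmaz (Captain) before Abara (Lieutenant) before Baptiste and Vasquez (Engineer).
Baptiste and Vasquez both have badge number 678, so the next rule applies.
Among Baptiste and Vasquez, alphabetically by surname: Baptiste before Vasquez.
Among Nguyen, Pereira, Halvorsen, Johansson and Romero, by rank: Nguyen and Pereira (Captain) before Halvorsen, Johansson and Romero (Engineer).
Nguyen and Pereira both have badge number 712, so the next rule applies.
Among Nguyen and Pereira, alphabetically by surname: Nguyen before Pereira.
Halvorsen, Johansson and Romero all have badge number 910, so the next rule applies.
Among Halvorsen, Johansson and Romero, alphabetically by surname: Halvorsen before Johansson before Romero.
Full order: Ibarra, Yilmaz, Abara, Baptiste, Vasquez, Nguyen, Pereira, Halvorsen, Johansson, Romero.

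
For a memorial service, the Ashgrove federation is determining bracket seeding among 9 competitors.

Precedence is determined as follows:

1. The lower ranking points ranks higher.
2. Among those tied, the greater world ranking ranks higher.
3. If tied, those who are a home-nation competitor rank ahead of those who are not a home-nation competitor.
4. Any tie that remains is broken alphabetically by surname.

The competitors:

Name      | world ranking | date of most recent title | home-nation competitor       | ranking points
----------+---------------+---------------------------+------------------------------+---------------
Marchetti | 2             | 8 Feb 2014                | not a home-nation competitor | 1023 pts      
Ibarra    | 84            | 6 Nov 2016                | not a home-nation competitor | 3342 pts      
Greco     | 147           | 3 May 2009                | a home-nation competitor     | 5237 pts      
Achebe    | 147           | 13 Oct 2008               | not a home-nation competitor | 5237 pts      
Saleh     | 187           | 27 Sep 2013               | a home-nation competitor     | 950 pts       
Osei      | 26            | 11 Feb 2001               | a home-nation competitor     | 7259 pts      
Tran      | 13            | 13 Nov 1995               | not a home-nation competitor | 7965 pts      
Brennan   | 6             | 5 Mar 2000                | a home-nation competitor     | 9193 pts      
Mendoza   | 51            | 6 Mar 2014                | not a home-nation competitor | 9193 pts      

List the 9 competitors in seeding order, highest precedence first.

Saleh, Marchetti, Ibarra, Greco, Achebe, Osei, Tran, Mendoza, Brennan

By ranking points (lower first): Saleh (950 pts); then Marchetti (1023 pts); then Ibarra (3342 pts); then Greco and Achebe (both 5237 pts); then Osei (7259 pts); then Tran (7965 pts); then Mendoza and Brennan (both 9193 pts).
Greco and Achebe both have world ranking 147, so the next rule applies.
Among Greco and Achebe, a home-nation competitor before not a home-nation competitor: Greco (a home-nation competitor) before Achebe (not a home-nation competitor).
Among Mendoza and Brennan, by world ranking (higher first): Mendoza (51) before Brennan (6).
Full order: Saleh, Marchetti, Ibarra, Greco, Achebe, Osei, Tran, Mendoza, Brennan.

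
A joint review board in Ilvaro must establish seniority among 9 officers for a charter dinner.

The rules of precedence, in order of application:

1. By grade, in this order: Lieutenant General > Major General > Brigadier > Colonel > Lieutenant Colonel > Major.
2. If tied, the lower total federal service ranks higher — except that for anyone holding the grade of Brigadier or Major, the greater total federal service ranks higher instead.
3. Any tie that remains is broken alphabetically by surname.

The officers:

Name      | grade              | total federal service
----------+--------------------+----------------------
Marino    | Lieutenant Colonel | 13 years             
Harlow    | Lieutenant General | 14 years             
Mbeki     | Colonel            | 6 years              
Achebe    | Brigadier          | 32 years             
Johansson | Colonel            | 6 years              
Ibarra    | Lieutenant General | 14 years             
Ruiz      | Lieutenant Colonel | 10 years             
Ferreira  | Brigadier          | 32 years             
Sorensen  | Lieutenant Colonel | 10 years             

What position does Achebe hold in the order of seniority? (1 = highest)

3

By grade: Harlow and Ibarra (Lieutenant General); then Achebe and Ferreira (Brigadier); then Johansson and Mbeki (Colonel); then Ruiz, Sorensen and Marino (Lieutenant Colonel).
Harlow and Ibarra both have total federal service 14 years, so the next rule applies.
Among Harlow and Ibarra, alphabetically by surname: Harlow before Ibarra.
Achebe and Ferreira both have total federal service 32 years, so the next rule applies.
Among Achebe and Ferreira, alphabetically by surname: Achebe before Ferreira.
Johansson and Mbeki both have total federal service 6 years, so the next rule applies.
Among Johansson and Mbeki, alphabetically by surname: Johansson before Mbeki.
Among Ruiz, Sorensen and Marino, by total federal service (lower first): Ruiz and Sorensen (10 years) before Marino (13 years).
Among Ruiz and Sorensen, alphabetically by surname: Ruiz before Sorensen.
Order: Harlow, Ibarra, Achebe, Ferreira, Johansson, Mbeki, Ruiz, Sorensen, Marino. So position 3.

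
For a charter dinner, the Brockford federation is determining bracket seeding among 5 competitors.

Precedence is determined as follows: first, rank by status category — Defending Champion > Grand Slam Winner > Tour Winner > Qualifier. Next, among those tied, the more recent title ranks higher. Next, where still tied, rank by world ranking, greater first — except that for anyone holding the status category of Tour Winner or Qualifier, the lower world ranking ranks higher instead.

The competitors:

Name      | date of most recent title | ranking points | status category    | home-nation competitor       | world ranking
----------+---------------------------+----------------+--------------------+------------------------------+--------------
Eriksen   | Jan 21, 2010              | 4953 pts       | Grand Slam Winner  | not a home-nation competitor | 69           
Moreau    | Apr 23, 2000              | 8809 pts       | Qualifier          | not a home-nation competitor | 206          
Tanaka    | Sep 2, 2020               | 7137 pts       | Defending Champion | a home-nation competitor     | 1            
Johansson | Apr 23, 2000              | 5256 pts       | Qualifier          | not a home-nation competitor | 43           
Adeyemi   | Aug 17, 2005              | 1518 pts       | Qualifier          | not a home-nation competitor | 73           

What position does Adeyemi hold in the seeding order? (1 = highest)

3

By status category: Tanaka (Defending Champion); then Eriksen (Grand Slam Winner); then Adeyemi, Johansson and Moreau (Qualifier).
Among Adeyemi, Johansson and Moreau, by date of most recent title (later first): Adeyemi (Aug 17, 2005) before Johansson and Moreau (Apr 23, 2000).
Among Johansson and Moreau, by world ranking (lower first) (reversed rule for this group): Johansson (43) before Moreau (206).
Order: Tanaka, Eriksen, Adeyemi, Johansson, Moreau. So position 3.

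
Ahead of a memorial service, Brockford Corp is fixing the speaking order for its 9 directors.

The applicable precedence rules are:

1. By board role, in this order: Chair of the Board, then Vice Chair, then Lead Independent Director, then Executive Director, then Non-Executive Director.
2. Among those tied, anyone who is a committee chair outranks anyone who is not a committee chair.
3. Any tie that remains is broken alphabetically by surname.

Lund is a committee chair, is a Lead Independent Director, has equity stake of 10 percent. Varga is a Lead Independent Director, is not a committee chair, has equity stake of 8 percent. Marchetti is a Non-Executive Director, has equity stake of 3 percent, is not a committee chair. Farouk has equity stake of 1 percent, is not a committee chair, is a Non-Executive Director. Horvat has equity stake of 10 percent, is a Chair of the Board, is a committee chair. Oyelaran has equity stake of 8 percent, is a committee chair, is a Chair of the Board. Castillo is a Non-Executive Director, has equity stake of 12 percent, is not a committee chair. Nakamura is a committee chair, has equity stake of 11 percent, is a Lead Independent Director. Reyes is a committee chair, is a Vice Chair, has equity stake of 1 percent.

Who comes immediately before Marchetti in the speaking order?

Farouk

By board role: Horvat and Oyelaran (Chair of the Board); then Reyes (Vice Chair); then Lund, Nakamura and Varga (Lead Independent Director); then Castillo, Farouk and Marchetti (Non-Executive Director).
Horvat and Oyelaran are each a committee chair, so the next rule applies.
Among Horvat and Oyelaran, alphabetically by surname: Horvat before Oyelaran.
Among Lund, Nakamura and Varga, a committee chair before not a committee chair: Lund and Nakamura (a committee chair) before Varga (not a committee chair).
Among Lund and Nakamura, alphabetically by surname: Lund before Nakamura.
Castillo, Farouk and Marchetti are each not a committee chair, so the next rule applies.
Among Castillo, Farouk and Marchetti, alphabetically by surname: Castillo before Farouk before Marchetti.
Order: Horvat, Oyelaran, Reyes, Lund, Nakamura, Varga, Castillo, Farouk, Marchetti.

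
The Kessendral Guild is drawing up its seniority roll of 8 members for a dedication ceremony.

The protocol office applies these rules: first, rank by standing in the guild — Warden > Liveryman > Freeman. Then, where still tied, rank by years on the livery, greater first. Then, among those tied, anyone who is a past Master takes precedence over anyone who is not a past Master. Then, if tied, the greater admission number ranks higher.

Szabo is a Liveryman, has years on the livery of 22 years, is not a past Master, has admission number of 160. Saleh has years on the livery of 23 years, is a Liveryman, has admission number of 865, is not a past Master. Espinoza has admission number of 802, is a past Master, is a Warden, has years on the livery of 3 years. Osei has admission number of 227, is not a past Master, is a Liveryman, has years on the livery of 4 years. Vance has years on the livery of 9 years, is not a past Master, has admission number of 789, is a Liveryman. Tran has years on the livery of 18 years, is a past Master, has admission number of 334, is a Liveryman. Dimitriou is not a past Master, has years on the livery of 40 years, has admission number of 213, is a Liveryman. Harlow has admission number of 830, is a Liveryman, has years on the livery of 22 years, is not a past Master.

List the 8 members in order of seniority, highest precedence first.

Espinoza, Dimitriou, Saleh, Harlow, Szabo, Tran, Vance, Osei

By standing in the guild: Espinoza (Warden); then Dimitriou, Saleh, Harlow, Szabo, Tran, Vance and Osei (Liveryman).
Among Dimitriou, Saleh, Harlow, Szabo, Tran, Vance and Osei, by years on the livery (higher first): Dimitriou (40 years) before Saleh (23 years) before Harlow and Szabo (22 years) before Tran (18 years) before Vance (9 years) before Osei (4 years).
Harlow and Szabo are each not a past Master, so the next rule applies.
Among Harlow and Szabo, by admission number (higher first): Harlow (830) before Szabo (160).
Full order: Espinoza, Dimitriou, Saleh, Harlow, Szabo, Tran, Vance, Osei.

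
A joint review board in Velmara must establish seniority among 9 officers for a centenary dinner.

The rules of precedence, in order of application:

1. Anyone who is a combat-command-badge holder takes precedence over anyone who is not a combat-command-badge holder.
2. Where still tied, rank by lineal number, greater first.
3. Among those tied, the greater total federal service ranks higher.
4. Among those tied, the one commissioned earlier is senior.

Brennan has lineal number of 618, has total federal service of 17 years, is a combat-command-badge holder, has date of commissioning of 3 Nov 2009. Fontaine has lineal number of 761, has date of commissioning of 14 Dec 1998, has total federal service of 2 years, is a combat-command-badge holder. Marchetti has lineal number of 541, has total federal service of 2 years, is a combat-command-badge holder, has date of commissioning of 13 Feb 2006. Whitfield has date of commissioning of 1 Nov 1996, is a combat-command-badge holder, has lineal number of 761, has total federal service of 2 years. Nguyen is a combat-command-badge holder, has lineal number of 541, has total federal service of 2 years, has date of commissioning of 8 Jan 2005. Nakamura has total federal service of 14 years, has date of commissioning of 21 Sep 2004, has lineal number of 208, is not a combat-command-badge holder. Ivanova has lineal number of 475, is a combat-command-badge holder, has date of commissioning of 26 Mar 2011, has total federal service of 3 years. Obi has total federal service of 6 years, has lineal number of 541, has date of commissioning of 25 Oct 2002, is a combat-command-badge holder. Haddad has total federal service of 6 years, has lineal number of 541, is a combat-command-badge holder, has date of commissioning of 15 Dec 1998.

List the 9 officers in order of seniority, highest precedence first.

By the first rule: Whitfield, Fontaine, Brennan, Haddad, Obi, Nguyen, Marchetti and Ivanova (each a combat-command-badge holder); then Nakamura (not a combat-command-badge holder).
Among Whitfield, Fontaine, Brennan, Haddad, Obi, Nguyen, Marchetti and Ivanova, by lineal number (higher first): Whitfield and Fontaine (761) before Brennan (618) before Haddad, Obi, Nguyen and Marchetti (541) before Ivanova (475).
Whitfield and Fontaine both have total federal service 2 years, so the next rule applies.
Among Whitfield and Fontaine, by date of commissioning (earlier first): Whitfield (1 Nov 1996) before Fontaine (14 Dec 1998).
Among Haddad, Obi, Nguyen and Marchetti, by total federal service (higher first): Haddad and Obi (6 years) before Nguyen and Marchetti (2 years).
Among Haddad and Obi, by date of commissioning (earlier first): Haddad (15 Dec 1998) before Obi (25 Oct 2002).
Among Nguyen and Marchetti, by date of commissioning (earlier first): Nguyen (8 Jan 2005) before Marchetti (13 Feb 2006).
Full order: Whitfield, Fontaine, Brennan, Haddad, Obi, Nguyen, Marchetti, Ivanova, Nakamura.

Whitfield, Fontaine, Brennan, Haddad, Obi, Nguyen, Marchetti, Ivanova, Nakamura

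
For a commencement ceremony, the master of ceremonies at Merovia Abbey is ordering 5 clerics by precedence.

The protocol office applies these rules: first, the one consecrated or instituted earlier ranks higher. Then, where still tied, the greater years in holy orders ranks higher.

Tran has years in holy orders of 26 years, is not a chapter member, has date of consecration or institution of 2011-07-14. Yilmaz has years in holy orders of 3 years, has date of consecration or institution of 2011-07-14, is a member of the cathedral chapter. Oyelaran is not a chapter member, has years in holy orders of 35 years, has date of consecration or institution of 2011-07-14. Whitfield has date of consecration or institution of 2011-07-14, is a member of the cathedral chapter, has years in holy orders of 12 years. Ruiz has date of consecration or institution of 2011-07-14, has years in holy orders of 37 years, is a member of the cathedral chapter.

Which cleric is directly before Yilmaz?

Whitfield

By date of consecration or institution (earlier first): Ruiz, Oyelaran, Tran, Whitfield and Yilmaz (each 2011-07-14).
Among Ruiz, Oyelaran, Tran, Whitfield and Yilmaz, by years in holy orders (higher first): Ruiz (37 years) before Oyelaran (35 years) before Tran (26 years) before Whitfield (12 years) before Yilmaz (3 years).
Order: Ruiz, Oyelaran, Tran, Whitfield, Yilmaz.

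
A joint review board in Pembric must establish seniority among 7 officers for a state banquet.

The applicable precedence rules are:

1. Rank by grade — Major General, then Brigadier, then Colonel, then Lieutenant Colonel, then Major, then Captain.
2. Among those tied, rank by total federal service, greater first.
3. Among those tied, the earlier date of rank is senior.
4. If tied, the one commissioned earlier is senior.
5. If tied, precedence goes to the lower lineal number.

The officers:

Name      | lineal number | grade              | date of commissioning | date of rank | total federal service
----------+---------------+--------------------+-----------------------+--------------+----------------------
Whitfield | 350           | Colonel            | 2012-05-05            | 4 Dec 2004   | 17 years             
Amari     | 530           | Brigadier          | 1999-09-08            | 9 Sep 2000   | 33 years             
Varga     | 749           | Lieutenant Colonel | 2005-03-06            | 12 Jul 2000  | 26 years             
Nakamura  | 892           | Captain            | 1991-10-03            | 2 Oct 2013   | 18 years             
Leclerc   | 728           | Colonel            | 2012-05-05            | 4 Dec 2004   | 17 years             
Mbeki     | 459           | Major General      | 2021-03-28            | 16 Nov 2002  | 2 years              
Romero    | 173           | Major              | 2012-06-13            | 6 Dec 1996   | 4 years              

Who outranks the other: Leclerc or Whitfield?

Whitfield

By grade: Mbeki (Major General); then Amari (Brigadier); then Whitfield and Leclerc (Colonel); then Varga (Lieutenant Colonel); then Romero (Major); then Nakamura (Captain).
Whitfield and Leclerc both have total federal service 17 years, so the next rule applies.
Whitfield and Leclerc both have date of rank 4 Dec 2004, so the next rule applies.
Whitfield and Leclerc both have date of commissioning 2012-05-05, so the next rule applies.
Among Whitfield and Leclerc, by lineal number (lower first): Whitfield (350) before Leclerc (728).
So Whitfield takes precedence.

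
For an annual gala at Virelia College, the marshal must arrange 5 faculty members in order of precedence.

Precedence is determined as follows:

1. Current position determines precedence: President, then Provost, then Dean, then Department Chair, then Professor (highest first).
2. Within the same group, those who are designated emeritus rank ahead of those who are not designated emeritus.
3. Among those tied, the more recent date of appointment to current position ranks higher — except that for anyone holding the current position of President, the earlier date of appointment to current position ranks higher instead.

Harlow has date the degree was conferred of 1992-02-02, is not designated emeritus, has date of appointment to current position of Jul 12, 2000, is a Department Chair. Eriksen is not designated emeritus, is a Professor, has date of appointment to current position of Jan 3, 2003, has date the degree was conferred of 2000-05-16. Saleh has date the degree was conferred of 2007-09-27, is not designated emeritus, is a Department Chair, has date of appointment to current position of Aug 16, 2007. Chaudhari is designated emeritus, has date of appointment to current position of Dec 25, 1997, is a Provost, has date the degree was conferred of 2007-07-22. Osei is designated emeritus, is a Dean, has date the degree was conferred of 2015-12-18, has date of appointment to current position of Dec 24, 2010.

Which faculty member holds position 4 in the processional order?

By current position: Chaudhari (Provost); then Osei (Dean); then Saleh and Harlow (Department Chair); then Eriksen (Professor).
Saleh and Harlow are each not designated emeritus, so the next rule applies.
Among Saleh and Harlow, by date of appointment to current position (later first): Saleh (Aug 16, 2007) before Harlow (Jul 12, 2000).
Order: Chaudhari, Osei, Saleh, Harlow, Eriksen.

Harlow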